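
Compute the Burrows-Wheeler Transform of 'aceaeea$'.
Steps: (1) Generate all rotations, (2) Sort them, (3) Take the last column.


Rotations (sorted):
  0: $aceaeea -> last char: a
  1: a$aceaee -> last char: e
  2: aceaeea$ -> last char: $
  3: aeea$ace -> last char: e
  4: ceaeea$a -> last char: a
  5: ea$aceae -> last char: e
  6: eaeea$ac -> last char: c
  7: eea$acea -> last char: a


BWT = ae$eaeca


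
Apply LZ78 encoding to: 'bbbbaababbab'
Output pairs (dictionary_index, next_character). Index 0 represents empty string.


LZ78 encoding steps:
Dictionary: {0: ''}
Step 1: w='' (idx 0), next='b' -> output (0, 'b'), add 'b' as idx 1
Step 2: w='b' (idx 1), next='b' -> output (1, 'b'), add 'bb' as idx 2
Step 3: w='b' (idx 1), next='a' -> output (1, 'a'), add 'ba' as idx 3
Step 4: w='' (idx 0), next='a' -> output (0, 'a'), add 'a' as idx 4
Step 5: w='ba' (idx 3), next='b' -> output (3, 'b'), add 'bab' as idx 5
Step 6: w='bab' (idx 5), end of input -> output (5, '')


Encoded: [(0, 'b'), (1, 'b'), (1, 'a'), (0, 'a'), (3, 'b'), (5, '')]


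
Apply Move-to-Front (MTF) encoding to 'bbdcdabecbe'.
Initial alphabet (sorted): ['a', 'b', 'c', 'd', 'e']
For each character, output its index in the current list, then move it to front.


MTF encoding:
'b': index 1 in ['a', 'b', 'c', 'd', 'e'] -> ['b', 'a', 'c', 'd', 'e']
'b': index 0 in ['b', 'a', 'c', 'd', 'e'] -> ['b', 'a', 'c', 'd', 'e']
'd': index 3 in ['b', 'a', 'c', 'd', 'e'] -> ['d', 'b', 'a', 'c', 'e']
'c': index 3 in ['d', 'b', 'a', 'c', 'e'] -> ['c', 'd', 'b', 'a', 'e']
'd': index 1 in ['c', 'd', 'b', 'a', 'e'] -> ['d', 'c', 'b', 'a', 'e']
'a': index 3 in ['d', 'c', 'b', 'a', 'e'] -> ['a', 'd', 'c', 'b', 'e']
'b': index 3 in ['a', 'd', 'c', 'b', 'e'] -> ['b', 'a', 'd', 'c', 'e']
'e': index 4 in ['b', 'a', 'd', 'c', 'e'] -> ['e', 'b', 'a', 'd', 'c']
'c': index 4 in ['e', 'b', 'a', 'd', 'c'] -> ['c', 'e', 'b', 'a', 'd']
'b': index 2 in ['c', 'e', 'b', 'a', 'd'] -> ['b', 'c', 'e', 'a', 'd']
'e': index 2 in ['b', 'c', 'e', 'a', 'd'] -> ['e', 'b', 'c', 'a', 'd']


Output: [1, 0, 3, 3, 1, 3, 3, 4, 4, 2, 2]


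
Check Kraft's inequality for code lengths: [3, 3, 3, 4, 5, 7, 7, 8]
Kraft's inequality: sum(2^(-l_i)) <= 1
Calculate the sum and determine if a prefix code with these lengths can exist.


Sum = 2^(-3) + 2^(-3) + 2^(-3) + 2^(-4) + 2^(-5) + 2^(-7) + 2^(-7) + 2^(-8)
    = 0.125 + 0.125 + 0.125 + 0.0625 + 0.03125 + 0.0078125 + 0.0078125 + 0.00390625
    = 125/256 = 0.48828125
Since 0.48828125 <= 1, Kraft's inequality IS satisfied.
A prefix code with these lengths CAN exist.

Kraft sum = 0.48828125. Satisfied.


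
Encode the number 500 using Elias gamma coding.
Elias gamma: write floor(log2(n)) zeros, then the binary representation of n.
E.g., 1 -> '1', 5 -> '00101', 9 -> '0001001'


num_bits = floor(log2(500)) + 1 = 9
leading_zeros = num_bits - 1 = 8
binary(500) = 111110100

Elias gamma(500) = '00000000' + '111110100' = 00000000111110100 (17 bits)


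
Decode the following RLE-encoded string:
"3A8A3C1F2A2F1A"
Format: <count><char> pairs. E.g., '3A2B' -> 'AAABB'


Expanding each <count><char> pair:
  3A -> 'AAA'
  8A -> 'AAAAAAAA'
  3C -> 'CCC'
  1F -> 'F'
  2A -> 'AA'
  2F -> 'FF'
  1A -> 'A'

Decoded = AAAAAAAAAAACCCFAAFFA


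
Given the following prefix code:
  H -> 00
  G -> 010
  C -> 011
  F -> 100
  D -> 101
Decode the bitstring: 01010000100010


Decoding step by step:
Bits 010 -> G
Bits 100 -> F
Bits 00 -> H
Bits 100 -> F
Bits 010 -> G


Decoded message: GFHFG


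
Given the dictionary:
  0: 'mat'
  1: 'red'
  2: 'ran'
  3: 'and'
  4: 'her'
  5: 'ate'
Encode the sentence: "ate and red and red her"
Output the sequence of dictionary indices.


Look up each word in the dictionary:
  'ate' -> 5
  'and' -> 3
  'red' -> 1
  'and' -> 3
  'red' -> 1
  'her' -> 4

Encoded: [5, 3, 1, 3, 1, 4]


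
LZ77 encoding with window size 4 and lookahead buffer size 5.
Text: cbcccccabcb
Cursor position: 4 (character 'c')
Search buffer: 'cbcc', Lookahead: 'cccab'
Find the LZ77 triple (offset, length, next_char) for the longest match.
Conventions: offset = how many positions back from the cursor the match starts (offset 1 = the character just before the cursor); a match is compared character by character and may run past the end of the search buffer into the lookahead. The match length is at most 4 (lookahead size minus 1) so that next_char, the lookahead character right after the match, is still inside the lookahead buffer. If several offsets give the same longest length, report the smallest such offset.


Try each offset into the search buffer:
  offset=1 (pos 3, char 'c'): match length 3
  offset=2 (pos 2, char 'c'): match length 3
  offset=3 (pos 1, char 'b'): match length 0
  offset=4 (pos 0, char 'c'): match length 1
Longest match has length 3, found at offsets 1, 2; take the smallest, offset 1.
next_char = character at position 4 + 3 = 7 -> 'a'

Best match: offset=1, length=3 (matching 'ccc' starting at position 3)
LZ77 triple: (1, 3, 'a')


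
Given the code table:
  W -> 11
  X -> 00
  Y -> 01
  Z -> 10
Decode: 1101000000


Decoding:
11 -> W
01 -> Y
00 -> X
00 -> X
00 -> X


Result: WYXXX


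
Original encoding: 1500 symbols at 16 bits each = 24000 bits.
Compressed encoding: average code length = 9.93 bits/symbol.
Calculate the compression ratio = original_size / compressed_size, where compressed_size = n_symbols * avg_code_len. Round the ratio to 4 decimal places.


original_size = n_symbols * orig_bits = 1500 * 16 = 24000 bits
compressed_size = n_symbols * avg_code_len = 1500 * 9.93 = 14895.0 bits
ratio = original_size / compressed_size = 24000 / 14895.0 = 1.6113

Compression ratio = 1.6113


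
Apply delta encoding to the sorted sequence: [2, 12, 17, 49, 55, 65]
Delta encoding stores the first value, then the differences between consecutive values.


First value: 2
Deltas:
  12 - 2 = 10
  17 - 12 = 5
  49 - 17 = 32
  55 - 49 = 6
  65 - 55 = 10


Delta encoded: [2, 10, 5, 32, 6, 10]


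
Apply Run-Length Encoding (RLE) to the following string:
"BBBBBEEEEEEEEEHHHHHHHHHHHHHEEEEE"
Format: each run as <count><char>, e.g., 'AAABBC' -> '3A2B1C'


Scanning runs left to right:
  i=0: run of 'B' x 5 -> '5B'
  i=5: run of 'E' x 9 -> '9E'
  i=14: run of 'H' x 13 -> '13H'
  i=27: run of 'E' x 5 -> '5E'

RLE = 5B9E13H5E


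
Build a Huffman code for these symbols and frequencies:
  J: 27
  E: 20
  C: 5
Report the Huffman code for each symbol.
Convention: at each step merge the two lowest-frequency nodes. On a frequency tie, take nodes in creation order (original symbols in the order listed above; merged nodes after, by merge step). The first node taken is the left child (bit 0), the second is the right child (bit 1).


Huffman tree construction:
Step 1: Merge C(5) + E(20) = 25
Step 2: Merge (C+E)(25) + J(27) = 52
Read each symbol's code off the tree from the root (left child = 0, right child = 1).

Codes:
  J: 1 (length 1)
  E: 01 (length 2)
  C: 00 (length 2)
Average code length: 77/52 = 1.4808 bits/symbol


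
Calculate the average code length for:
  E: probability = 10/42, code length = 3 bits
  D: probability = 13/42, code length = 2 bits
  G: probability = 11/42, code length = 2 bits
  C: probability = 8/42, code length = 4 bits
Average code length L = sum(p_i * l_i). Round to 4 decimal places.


Weighted contributions p_i * l_i:
  E: (10/42) * 3 = 30/42
  D: (13/42) * 2 = 26/42
  G: (11/42) * 2 = 22/42
  C: (8/42) * 4 = 32/42
Sum = (30 + 26 + 22 + 32)/42 = 110/42

L = 110/42 = 2.6190 bits/symbol


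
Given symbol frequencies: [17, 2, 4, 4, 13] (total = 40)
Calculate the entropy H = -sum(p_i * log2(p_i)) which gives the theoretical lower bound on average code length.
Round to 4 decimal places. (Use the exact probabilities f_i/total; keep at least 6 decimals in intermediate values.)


Per-symbol terms -p_i * log2(p_i) with p_i = f_i/40:
  p = 17/40 = 0.425000: log2(p) = -1.234465, -p*log2(p) = 0.524648
  p = 2/40 = 0.050000: log2(p) = -4.321928, -p*log2(p) = 0.216096
  p = 4/40 = 0.100000: log2(p) = -3.321928, -p*log2(p) = 0.332193
  p = 4/40 = 0.100000: log2(p) = -3.321928, -p*log2(p) = 0.332193
  p = 13/40 = 0.325000: log2(p) = -1.621488, -p*log2(p) = 0.526984
H = 0.524648 + 0.216096 + 0.332193 + 0.332193 + 0.526984 = 1.932114

H = 1.9321 bits/symbol


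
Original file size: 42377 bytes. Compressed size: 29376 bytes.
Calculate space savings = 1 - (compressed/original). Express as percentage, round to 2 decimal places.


ratio = compressed/original = 29376/42377 = 0.693206
savings = 1 - ratio = 1 - 0.693206 = 0.306794
as a percentage: 0.306794 * 100 = 30.68%

Space savings = 1 - 29376/42377 = 30.68%


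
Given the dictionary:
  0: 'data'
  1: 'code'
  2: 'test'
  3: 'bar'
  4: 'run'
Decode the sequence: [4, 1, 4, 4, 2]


Look up each index in the dictionary:
  4 -> 'run'
  1 -> 'code'
  4 -> 'run'
  4 -> 'run'
  2 -> 'test'

Decoded: "run code run run test"


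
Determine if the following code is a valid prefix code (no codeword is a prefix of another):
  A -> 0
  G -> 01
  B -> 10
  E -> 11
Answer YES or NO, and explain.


Checking each pair (does one codeword prefix another?):
  A='0' vs G='01': prefix -- VIOLATION

NO -- this is NOT a valid prefix code. A (0) is a prefix of G (01).


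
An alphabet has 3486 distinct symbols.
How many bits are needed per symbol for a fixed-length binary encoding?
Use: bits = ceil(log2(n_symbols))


log2(3486) = 11.7674
Bracket: 2^11 = 2048 < 3486 <= 2^12 = 4096
So ceil(log2(3486)) = 12

bits = ceil(log2(3486)) = ceil(11.7674) = 12 bits


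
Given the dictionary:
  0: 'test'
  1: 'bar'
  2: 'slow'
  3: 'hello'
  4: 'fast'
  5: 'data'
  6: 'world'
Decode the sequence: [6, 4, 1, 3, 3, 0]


Look up each index in the dictionary:
  6 -> 'world'
  4 -> 'fast'
  1 -> 'bar'
  3 -> 'hello'
  3 -> 'hello'
  0 -> 'test'

Decoded: "world fast bar hello hello test"


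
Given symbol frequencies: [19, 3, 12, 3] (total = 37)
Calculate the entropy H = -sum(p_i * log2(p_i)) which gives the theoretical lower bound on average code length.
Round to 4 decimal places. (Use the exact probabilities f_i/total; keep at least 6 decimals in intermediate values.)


Per-symbol terms -p_i * log2(p_i) with p_i = f_i/37:
  p = 19/37 = 0.513514: log2(p) = -0.961526, -p*log2(p) = 0.493757
  p = 3/37 = 0.081081: log2(p) = -3.624491, -p*log2(p) = 0.293878
  p = 12/37 = 0.324324: log2(p) = -1.624491, -p*log2(p) = 0.526862
  p = 3/37 = 0.081081: log2(p) = -3.624491, -p*log2(p) = 0.293878
H = 0.493757 + 0.293878 + 0.526862 + 0.293878 = 1.608375

H = 1.6084 bits/symbol


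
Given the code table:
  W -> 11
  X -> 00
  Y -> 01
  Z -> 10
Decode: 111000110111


Decoding:
11 -> W
10 -> Z
00 -> X
11 -> W
01 -> Y
11 -> W


Result: WZXWYW


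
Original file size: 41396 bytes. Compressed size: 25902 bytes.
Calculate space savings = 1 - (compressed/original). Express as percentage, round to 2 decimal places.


ratio = compressed/original = 25902/41396 = 0.625713
savings = 1 - ratio = 1 - 0.625713 = 0.374287
as a percentage: 0.374287 * 100 = 37.43%

Space savings = 1 - 25902/41396 = 37.43%


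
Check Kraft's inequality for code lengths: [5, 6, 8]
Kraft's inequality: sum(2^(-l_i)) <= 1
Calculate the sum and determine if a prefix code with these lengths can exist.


Sum = 2^(-5) + 2^(-6) + 2^(-8)
    = 0.03125 + 0.015625 + 0.00390625
    = 13/256 = 0.05078125
Since 0.05078125 <= 1, Kraft's inequality IS satisfied.
A prefix code with these lengths CAN exist.

Kraft sum = 0.05078125. Satisfied.


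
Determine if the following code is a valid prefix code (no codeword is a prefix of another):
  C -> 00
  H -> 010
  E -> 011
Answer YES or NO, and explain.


Checking each pair (does one codeword prefix another?):
  C='00' vs H='010': no prefix
  C='00' vs E='011': no prefix
  H='010' vs C='00': no prefix
  H='010' vs E='011': no prefix
  E='011' vs C='00': no prefix
  E='011' vs H='010': no prefix
No violation found over all pairs.

YES -- this is a valid prefix code. No codeword is a prefix of any other codeword.


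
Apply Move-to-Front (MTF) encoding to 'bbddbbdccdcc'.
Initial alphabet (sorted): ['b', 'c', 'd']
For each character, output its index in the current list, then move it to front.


MTF encoding:
'b': index 0 in ['b', 'c', 'd'] -> ['b', 'c', 'd']
'b': index 0 in ['b', 'c', 'd'] -> ['b', 'c', 'd']
'd': index 2 in ['b', 'c', 'd'] -> ['d', 'b', 'c']
'd': index 0 in ['d', 'b', 'c'] -> ['d', 'b', 'c']
'b': index 1 in ['d', 'b', 'c'] -> ['b', 'd', 'c']
'b': index 0 in ['b', 'd', 'c'] -> ['b', 'd', 'c']
'd': index 1 in ['b', 'd', 'c'] -> ['d', 'b', 'c']
'c': index 2 in ['d', 'b', 'c'] -> ['c', 'd', 'b']
'c': index 0 in ['c', 'd', 'b'] -> ['c', 'd', 'b']
'd': index 1 in ['c', 'd', 'b'] -> ['d', 'c', 'b']
'c': index 1 in ['d', 'c', 'b'] -> ['c', 'd', 'b']
'c': index 0 in ['c', 'd', 'b'] -> ['c', 'd', 'b']


Output: [0, 0, 2, 0, 1, 0, 1, 2, 0, 1, 1, 0]


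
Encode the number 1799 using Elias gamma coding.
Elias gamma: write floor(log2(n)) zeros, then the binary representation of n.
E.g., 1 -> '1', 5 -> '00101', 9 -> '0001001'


num_bits = floor(log2(1799)) + 1 = 11
leading_zeros = num_bits - 1 = 10
binary(1799) = 11100000111

Elias gamma(1799) = '0000000000' + '11100000111' = 000000000011100000111 (21 bits)


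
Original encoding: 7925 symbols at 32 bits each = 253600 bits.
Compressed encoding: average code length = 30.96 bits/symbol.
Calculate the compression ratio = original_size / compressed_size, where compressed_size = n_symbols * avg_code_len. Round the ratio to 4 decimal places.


original_size = n_symbols * orig_bits = 7925 * 32 = 253600 bits
compressed_size = n_symbols * avg_code_len = 7925 * 30.96 = 245358.0 bits
ratio = original_size / compressed_size = 253600 / 245358.0 = 1.0336

Compression ratio = 1.0336


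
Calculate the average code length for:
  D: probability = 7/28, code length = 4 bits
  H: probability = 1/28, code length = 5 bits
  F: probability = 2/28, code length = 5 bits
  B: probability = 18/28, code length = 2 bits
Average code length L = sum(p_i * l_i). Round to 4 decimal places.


Weighted contributions p_i * l_i:
  D: (7/28) * 4 = 28/28
  H: (1/28) * 5 = 5/28
  F: (2/28) * 5 = 10/28
  B: (18/28) * 2 = 36/28
Sum = (28 + 5 + 10 + 36)/28 = 79/28

L = 79/28 = 2.8214 bits/symbol


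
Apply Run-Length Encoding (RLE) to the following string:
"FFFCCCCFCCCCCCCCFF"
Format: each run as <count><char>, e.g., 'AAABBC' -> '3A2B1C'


Scanning runs left to right:
  i=0: run of 'F' x 3 -> '3F'
  i=3: run of 'C' x 4 -> '4C'
  i=7: run of 'F' x 1 -> '1F'
  i=8: run of 'C' x 8 -> '8C'
  i=16: run of 'F' x 2 -> '2F'

RLE = 3F4C1F8C2F


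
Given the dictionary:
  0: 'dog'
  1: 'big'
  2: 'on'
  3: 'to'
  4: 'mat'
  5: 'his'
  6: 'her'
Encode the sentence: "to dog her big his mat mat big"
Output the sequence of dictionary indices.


Look up each word in the dictionary:
  'to' -> 3
  'dog' -> 0
  'her' -> 6
  'big' -> 1
  'his' -> 5
  'mat' -> 4
  'mat' -> 4
  'big' -> 1

Encoded: [3, 0, 6, 1, 5, 4, 4, 1]


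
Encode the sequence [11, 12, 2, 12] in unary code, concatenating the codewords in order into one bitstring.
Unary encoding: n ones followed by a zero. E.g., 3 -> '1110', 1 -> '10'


Encode each number as n ones followed by a terminating 0:
  11 -> 111111111110 (12 bits)
  12 -> 1111111111110 (13 bits)
  2 -> 110 (3 bits)
  12 -> 1111111111110 (13 bits)
Total length = 12 + 13 + 3 + 13 = 41 bits.

Unary([11, 12, 2, 12]) = 11111111111011111111111101101111111111110 (41 bits)


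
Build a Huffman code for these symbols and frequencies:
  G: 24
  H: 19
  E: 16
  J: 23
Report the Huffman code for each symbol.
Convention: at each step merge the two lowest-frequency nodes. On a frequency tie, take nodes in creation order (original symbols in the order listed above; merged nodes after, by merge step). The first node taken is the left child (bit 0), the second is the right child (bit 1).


Huffman tree construction:
Step 1: Merge E(16) + H(19) = 35
Step 2: Merge J(23) + G(24) = 47
Step 3: Merge (E+H)(35) + (J+G)(47) = 82
Read each symbol's code off the tree from the root (left child = 0, right child = 1).

Codes:
  G: 11 (length 2)
  H: 01 (length 2)
  E: 00 (length 2)
  J: 10 (length 2)
Average code length: 164/82 = 2.0000 bits/symbol


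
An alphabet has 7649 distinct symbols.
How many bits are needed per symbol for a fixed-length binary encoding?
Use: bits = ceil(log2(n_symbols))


log2(7649) = 12.9011
Bracket: 2^12 = 4096 < 7649 <= 2^13 = 8192
So ceil(log2(7649)) = 13

bits = ceil(log2(7649)) = ceil(12.9011) = 13 bits


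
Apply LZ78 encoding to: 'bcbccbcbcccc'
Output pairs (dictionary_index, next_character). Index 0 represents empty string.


LZ78 encoding steps:
Dictionary: {0: ''}
Step 1: w='' (idx 0), next='b' -> output (0, 'b'), add 'b' as idx 1
Step 2: w='' (idx 0), next='c' -> output (0, 'c'), add 'c' as idx 2
Step 3: w='b' (idx 1), next='c' -> output (1, 'c'), add 'bc' as idx 3
Step 4: w='c' (idx 2), next='b' -> output (2, 'b'), add 'cb' as idx 4
Step 5: w='cb' (idx 4), next='c' -> output (4, 'c'), add 'cbc' as idx 5
Step 6: w='c' (idx 2), next='c' -> output (2, 'c'), add 'cc' as idx 6
Step 7: w='c' (idx 2), end of input -> output (2, '')


Encoded: [(0, 'b'), (0, 'c'), (1, 'c'), (2, 'b'), (4, 'c'), (2, 'c'), (2, '')]


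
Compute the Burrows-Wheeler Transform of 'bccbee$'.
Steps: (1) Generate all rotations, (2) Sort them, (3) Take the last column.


Rotations (sorted):
  0: $bccbee -> last char: e
  1: bccbee$ -> last char: $
  2: bee$bcc -> last char: c
  3: cbee$bc -> last char: c
  4: ccbee$b -> last char: b
  5: e$bccbe -> last char: e
  6: ee$bccb -> last char: b


BWT = e$ccbeb


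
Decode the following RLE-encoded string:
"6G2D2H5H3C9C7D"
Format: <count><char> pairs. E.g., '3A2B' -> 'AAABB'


Expanding each <count><char> pair:
  6G -> 'GGGGGG'
  2D -> 'DD'
  2H -> 'HH'
  5H -> 'HHHHH'
  3C -> 'CCC'
  9C -> 'CCCCCCCCC'
  7D -> 'DDDDDDD'

Decoded = GGGGGGDDHHHHHHHCCCCCCCCCCCCDDDDDDD


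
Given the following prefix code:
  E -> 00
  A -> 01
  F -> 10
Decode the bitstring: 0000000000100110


Decoding step by step:
Bits 00 -> E
Bits 00 -> E
Bits 00 -> E
Bits 00 -> E
Bits 00 -> E
Bits 10 -> F
Bits 01 -> A
Bits 10 -> F


Decoded message: EEEEEFAF


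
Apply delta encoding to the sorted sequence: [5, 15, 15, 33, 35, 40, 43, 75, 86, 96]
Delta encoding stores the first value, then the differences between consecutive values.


First value: 5
Deltas:
  15 - 5 = 10
  15 - 15 = 0
  33 - 15 = 18
  35 - 33 = 2
  40 - 35 = 5
  43 - 40 = 3
  75 - 43 = 32
  86 - 75 = 11
  96 - 86 = 10


Delta encoded: [5, 10, 0, 18, 2, 5, 3, 32, 11, 10]


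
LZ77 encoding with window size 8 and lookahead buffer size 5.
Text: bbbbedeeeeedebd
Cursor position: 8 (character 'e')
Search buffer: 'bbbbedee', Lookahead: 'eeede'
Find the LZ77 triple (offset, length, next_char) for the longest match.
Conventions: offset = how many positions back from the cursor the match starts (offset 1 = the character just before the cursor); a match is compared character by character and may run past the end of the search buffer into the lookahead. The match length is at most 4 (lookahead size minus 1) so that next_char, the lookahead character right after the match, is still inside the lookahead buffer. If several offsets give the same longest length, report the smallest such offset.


Try each offset into the search buffer:
  offset=1 (pos 7, char 'e'): match length 3
  offset=2 (pos 6, char 'e'): match length 3
  offset=3 (pos 5, char 'd'): match length 0
  offset=4 (pos 4, char 'e'): match length 1
  offset=5 (pos 3, char 'b'): match length 0
  offset=6 (pos 2, char 'b'): match length 0
  offset=7 (pos 1, char 'b'): match length 0
  offset=8 (pos 0, char 'b'): match length 0
Longest match has length 3, found at offsets 1, 2; take the smallest, offset 1.
next_char = character at position 8 + 3 = 11 -> 'd'

Best match: offset=1, length=3 (matching 'eee' starting at position 7)
LZ77 triple: (1, 3, 'd')


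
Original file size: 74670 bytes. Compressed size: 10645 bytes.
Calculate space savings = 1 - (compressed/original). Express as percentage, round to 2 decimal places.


ratio = compressed/original = 10645/74670 = 0.142561
savings = 1 - ratio = 1 - 0.142561 = 0.857439
as a percentage: 0.857439 * 100 = 85.74%

Space savings = 1 - 10645/74670 = 85.74%


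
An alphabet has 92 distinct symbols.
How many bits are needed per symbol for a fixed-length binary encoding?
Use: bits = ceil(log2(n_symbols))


log2(92) = 6.5236
Bracket: 2^6 = 64 < 92 <= 2^7 = 128
So ceil(log2(92)) = 7

bits = ceil(log2(92)) = ceil(6.5236) = 7 bits


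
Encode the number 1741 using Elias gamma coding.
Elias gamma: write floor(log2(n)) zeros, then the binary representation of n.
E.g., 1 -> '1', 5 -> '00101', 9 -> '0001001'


num_bits = floor(log2(1741)) + 1 = 11
leading_zeros = num_bits - 1 = 10
binary(1741) = 11011001101

Elias gamma(1741) = '0000000000' + '11011001101' = 000000000011011001101 (21 bits)


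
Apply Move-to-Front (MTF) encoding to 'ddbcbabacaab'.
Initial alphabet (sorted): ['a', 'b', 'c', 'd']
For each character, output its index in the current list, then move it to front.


MTF encoding:
'd': index 3 in ['a', 'b', 'c', 'd'] -> ['d', 'a', 'b', 'c']
'd': index 0 in ['d', 'a', 'b', 'c'] -> ['d', 'a', 'b', 'c']
'b': index 2 in ['d', 'a', 'b', 'c'] -> ['b', 'd', 'a', 'c']
'c': index 3 in ['b', 'd', 'a', 'c'] -> ['c', 'b', 'd', 'a']
'b': index 1 in ['c', 'b', 'd', 'a'] -> ['b', 'c', 'd', 'a']
'a': index 3 in ['b', 'c', 'd', 'a'] -> ['a', 'b', 'c', 'd']
'b': index 1 in ['a', 'b', 'c', 'd'] -> ['b', 'a', 'c', 'd']
'a': index 1 in ['b', 'a', 'c', 'd'] -> ['a', 'b', 'c', 'd']
'c': index 2 in ['a', 'b', 'c', 'd'] -> ['c', 'a', 'b', 'd']
'a': index 1 in ['c', 'a', 'b', 'd'] -> ['a', 'c', 'b', 'd']
'a': index 0 in ['a', 'c', 'b', 'd'] -> ['a', 'c', 'b', 'd']
'b': index 2 in ['a', 'c', 'b', 'd'] -> ['b', 'a', 'c', 'd']


Output: [3, 0, 2, 3, 1, 3, 1, 1, 2, 1, 0, 2]


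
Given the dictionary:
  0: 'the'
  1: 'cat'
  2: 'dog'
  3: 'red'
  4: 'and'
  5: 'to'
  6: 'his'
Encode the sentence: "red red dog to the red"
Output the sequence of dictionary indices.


Look up each word in the dictionary:
  'red' -> 3
  'red' -> 3
  'dog' -> 2
  'to' -> 5
  'the' -> 0
  'red' -> 3

Encoded: [3, 3, 2, 5, 0, 3]


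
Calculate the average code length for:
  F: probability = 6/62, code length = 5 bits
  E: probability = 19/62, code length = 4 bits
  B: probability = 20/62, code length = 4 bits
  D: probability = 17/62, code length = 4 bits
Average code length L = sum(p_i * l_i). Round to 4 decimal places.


Weighted contributions p_i * l_i:
  F: (6/62) * 5 = 30/62
  E: (19/62) * 4 = 76/62
  B: (20/62) * 4 = 80/62
  D: (17/62) * 4 = 68/62
Sum = (30 + 76 + 80 + 68)/62 = 254/62

L = 254/62 = 4.0968 bits/symbol


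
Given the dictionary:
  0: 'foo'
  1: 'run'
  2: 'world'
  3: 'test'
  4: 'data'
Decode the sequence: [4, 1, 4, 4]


Look up each index in the dictionary:
  4 -> 'data'
  1 -> 'run'
  4 -> 'data'
  4 -> 'data'

Decoded: "data run data data"


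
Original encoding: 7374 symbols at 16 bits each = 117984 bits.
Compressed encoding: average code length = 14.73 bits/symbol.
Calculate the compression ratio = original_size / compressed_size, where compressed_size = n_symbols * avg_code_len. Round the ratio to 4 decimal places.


original_size = n_symbols * orig_bits = 7374 * 16 = 117984 bits
compressed_size = n_symbols * avg_code_len = 7374 * 14.73 = 108619.02 bits
ratio = original_size / compressed_size = 117984 / 108619.02 = 1.0862

Compression ratio = 1.0862


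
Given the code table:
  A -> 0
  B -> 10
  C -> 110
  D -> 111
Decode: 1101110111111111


Decoding:
110 -> C
111 -> D
0 -> A
111 -> D
111 -> D
111 -> D


Result: CDADDD


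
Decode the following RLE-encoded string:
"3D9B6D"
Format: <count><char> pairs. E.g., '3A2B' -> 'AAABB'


Expanding each <count><char> pair:
  3D -> 'DDD'
  9B -> 'BBBBBBBBB'
  6D -> 'DDDDDD'

Decoded = DDDBBBBBBBBBDDDDDD


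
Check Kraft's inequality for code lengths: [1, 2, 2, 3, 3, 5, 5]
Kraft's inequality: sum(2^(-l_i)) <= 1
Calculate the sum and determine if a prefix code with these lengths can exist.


Sum = 2^(-1) + 2^(-2) + 2^(-2) + 2^(-3) + 2^(-3) + 2^(-5) + 2^(-5)
    = 0.5 + 0.25 + 0.25 + 0.125 + 0.125 + 0.03125 + 0.03125
    = 42/32 = 1.3125
Since 1.3125 > 1, Kraft's inequality is NOT satisfied.
A prefix code with these lengths CANNOT exist.

Kraft sum = 1.3125. Not satisfied.


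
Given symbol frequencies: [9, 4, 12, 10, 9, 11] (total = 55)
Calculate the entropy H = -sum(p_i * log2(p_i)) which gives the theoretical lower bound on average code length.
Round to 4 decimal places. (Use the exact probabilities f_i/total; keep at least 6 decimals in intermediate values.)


Per-symbol terms -p_i * log2(p_i) with p_i = f_i/55:
  p = 9/55 = 0.163636: log2(p) = -2.611435, -p*log2(p) = 0.427326
  p = 4/55 = 0.072727: log2(p) = -3.781360, -p*log2(p) = 0.275008
  p = 12/55 = 0.218182: log2(p) = -2.196397, -p*log2(p) = 0.479214
  p = 10/55 = 0.181818: log2(p) = -2.459432, -p*log2(p) = 0.447169
  p = 9/55 = 0.163636: log2(p) = -2.611435, -p*log2(p) = 0.427326
  p = 11/55 = 0.200000: log2(p) = -2.321928, -p*log2(p) = 0.464386
H = 0.427326 + 0.275008 + 0.479214 + 0.447169 + 0.427326 + 0.464386 = 2.520429

H = 2.5204 bits/symbol


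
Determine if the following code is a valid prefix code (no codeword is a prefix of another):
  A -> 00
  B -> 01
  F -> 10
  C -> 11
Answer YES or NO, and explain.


Checking each pair (does one codeword prefix another?):
  A='00' vs B='01': no prefix
  A='00' vs F='10': no prefix
  A='00' vs C='11': no prefix
  B='01' vs A='00': no prefix
  B='01' vs F='10': no prefix
  B='01' vs C='11': no prefix
  F='10' vs A='00': no prefix
  F='10' vs B='01': no prefix
  F='10' vs C='11': no prefix
  C='11' vs A='00': no prefix
  C='11' vs B='01': no prefix
  C='11' vs F='10': no prefix
No violation found over all pairs.

YES -- this is a valid prefix code. No codeword is a prefix of any other codeword.


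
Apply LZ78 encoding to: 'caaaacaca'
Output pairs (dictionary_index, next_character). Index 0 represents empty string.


LZ78 encoding steps:
Dictionary: {0: ''}
Step 1: w='' (idx 0), next='c' -> output (0, 'c'), add 'c' as idx 1
Step 2: w='' (idx 0), next='a' -> output (0, 'a'), add 'a' as idx 2
Step 3: w='a' (idx 2), next='a' -> output (2, 'a'), add 'aa' as idx 3
Step 4: w='a' (idx 2), next='c' -> output (2, 'c'), add 'ac' as idx 4
Step 5: w='ac' (idx 4), next='a' -> output (4, 'a'), add 'aca' as idx 5


Encoded: [(0, 'c'), (0, 'a'), (2, 'a'), (2, 'c'), (4, 'a')]


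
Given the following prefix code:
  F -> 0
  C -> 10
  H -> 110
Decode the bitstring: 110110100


Decoding step by step:
Bits 110 -> H
Bits 110 -> H
Bits 10 -> C
Bits 0 -> F


Decoded message: HHCF


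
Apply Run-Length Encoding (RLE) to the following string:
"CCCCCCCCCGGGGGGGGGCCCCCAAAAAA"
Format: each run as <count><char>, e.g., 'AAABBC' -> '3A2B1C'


Scanning runs left to right:
  i=0: run of 'C' x 9 -> '9C'
  i=9: run of 'G' x 9 -> '9G'
  i=18: run of 'C' x 5 -> '5C'
  i=23: run of 'A' x 6 -> '6A'

RLE = 9C9G5C6A


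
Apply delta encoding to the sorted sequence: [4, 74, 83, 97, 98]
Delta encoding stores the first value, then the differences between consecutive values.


First value: 4
Deltas:
  74 - 4 = 70
  83 - 74 = 9
  97 - 83 = 14
  98 - 97 = 1


Delta encoded: [4, 70, 9, 14, 1]


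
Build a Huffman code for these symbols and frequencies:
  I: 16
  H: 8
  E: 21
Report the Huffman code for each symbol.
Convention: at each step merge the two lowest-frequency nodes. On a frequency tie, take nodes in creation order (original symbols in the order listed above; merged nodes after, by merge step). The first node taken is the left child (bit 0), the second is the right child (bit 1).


Huffman tree construction:
Step 1: Merge H(8) + I(16) = 24
Step 2: Merge E(21) + (H+I)(24) = 45
Read each symbol's code off the tree from the root (left child = 0, right child = 1).

Codes:
  I: 11 (length 2)
  H: 10 (length 2)
  E: 0 (length 1)
Average code length: 69/45 = 1.5333 bits/symbol


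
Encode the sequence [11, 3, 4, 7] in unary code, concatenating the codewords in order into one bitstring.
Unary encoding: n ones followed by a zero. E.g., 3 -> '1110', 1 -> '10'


Encode each number as n ones followed by a terminating 0:
  11 -> 111111111110 (12 bits)
  3 -> 1110 (4 bits)
  4 -> 11110 (5 bits)
  7 -> 11111110 (8 bits)
Total length = 12 + 4 + 5 + 8 = 29 bits.

Unary([11, 3, 4, 7]) = 11111111111011101111011111110 (29 bits)


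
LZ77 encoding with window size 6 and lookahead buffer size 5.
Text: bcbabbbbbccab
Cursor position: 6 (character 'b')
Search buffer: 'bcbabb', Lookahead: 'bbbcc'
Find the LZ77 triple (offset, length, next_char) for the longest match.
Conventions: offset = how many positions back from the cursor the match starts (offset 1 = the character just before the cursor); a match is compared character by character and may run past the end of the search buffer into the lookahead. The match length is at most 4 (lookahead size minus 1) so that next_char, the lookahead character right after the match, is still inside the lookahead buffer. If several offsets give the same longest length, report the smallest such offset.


Try each offset into the search buffer:
  offset=1 (pos 5, char 'b'): match length 3
  offset=2 (pos 4, char 'b'): match length 3
  offset=3 (pos 3, char 'a'): match length 0
  offset=4 (pos 2, char 'b'): match length 1
  offset=5 (pos 1, char 'c'): match length 0
  offset=6 (pos 0, char 'b'): match length 1
Longest match has length 3, found at offsets 1, 2; take the smallest, offset 1.
next_char = character at position 6 + 3 = 9 -> 'c'

Best match: offset=1, length=3 (matching 'bbb' starting at position 5)
LZ77 triple: (1, 3, 'c')


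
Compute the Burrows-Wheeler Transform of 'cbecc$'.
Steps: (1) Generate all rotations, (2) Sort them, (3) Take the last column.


Rotations (sorted):
  0: $cbecc -> last char: c
  1: becc$c -> last char: c
  2: c$cbec -> last char: c
  3: cbecc$ -> last char: $
  4: cc$cbe -> last char: e
  5: ecc$cb -> last char: b


BWT = ccc$eb


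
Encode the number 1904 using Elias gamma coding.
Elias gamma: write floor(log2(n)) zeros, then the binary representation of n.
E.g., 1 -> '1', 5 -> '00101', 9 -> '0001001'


num_bits = floor(log2(1904)) + 1 = 11
leading_zeros = num_bits - 1 = 10
binary(1904) = 11101110000

Elias gamma(1904) = '0000000000' + '11101110000' = 000000000011101110000 (21 bits)


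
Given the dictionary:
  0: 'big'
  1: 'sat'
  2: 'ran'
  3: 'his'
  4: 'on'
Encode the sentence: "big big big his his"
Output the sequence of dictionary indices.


Look up each word in the dictionary:
  'big' -> 0
  'big' -> 0
  'big' -> 0
  'his' -> 3
  'his' -> 3

Encoded: [0, 0, 0, 3, 3]


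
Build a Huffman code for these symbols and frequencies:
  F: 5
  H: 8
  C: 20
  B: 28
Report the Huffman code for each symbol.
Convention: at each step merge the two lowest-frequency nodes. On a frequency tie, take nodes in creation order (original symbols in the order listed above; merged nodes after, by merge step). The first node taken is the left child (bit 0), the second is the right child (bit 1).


Huffman tree construction:
Step 1: Merge F(5) + H(8) = 13
Step 2: Merge (F+H)(13) + C(20) = 33
Step 3: Merge B(28) + ((F+H)+C)(33) = 61
Read each symbol's code off the tree from the root (left child = 0, right child = 1).

Codes:
  F: 100 (length 3)
  H: 101 (length 3)
  C: 11 (length 2)
  B: 0 (length 1)
Average code length: 107/61 = 1.7541 bits/symbol


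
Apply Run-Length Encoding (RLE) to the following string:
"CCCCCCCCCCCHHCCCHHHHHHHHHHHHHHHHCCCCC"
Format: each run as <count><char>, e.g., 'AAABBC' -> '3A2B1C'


Scanning runs left to right:
  i=0: run of 'C' x 11 -> '11C'
  i=11: run of 'H' x 2 -> '2H'
  i=13: run of 'C' x 3 -> '3C'
  i=16: run of 'H' x 16 -> '16H'
  i=32: run of 'C' x 5 -> '5C'

RLE = 11C2H3C16H5C


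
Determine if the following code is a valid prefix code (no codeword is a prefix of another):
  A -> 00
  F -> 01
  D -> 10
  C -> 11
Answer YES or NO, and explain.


Checking each pair (does one codeword prefix another?):
  A='00' vs F='01': no prefix
  A='00' vs D='10': no prefix
  A='00' vs C='11': no prefix
  F='01' vs A='00': no prefix
  F='01' vs D='10': no prefix
  F='01' vs C='11': no prefix
  D='10' vs A='00': no prefix
  D='10' vs F='01': no prefix
  D='10' vs C='11': no prefix
  C='11' vs A='00': no prefix
  C='11' vs F='01': no prefix
  C='11' vs D='10': no prefix
No violation found over all pairs.

YES -- this is a valid prefix code. No codeword is a prefix of any other codeword.


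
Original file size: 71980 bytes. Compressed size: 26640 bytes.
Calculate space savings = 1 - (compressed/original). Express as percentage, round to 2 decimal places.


ratio = compressed/original = 26640/71980 = 0.370103
savings = 1 - ratio = 1 - 0.370103 = 0.629897
as a percentage: 0.629897 * 100 = 62.99%

Space savings = 1 - 26640/71980 = 62.99%


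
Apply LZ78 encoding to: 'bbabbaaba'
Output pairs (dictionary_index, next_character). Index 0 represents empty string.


LZ78 encoding steps:
Dictionary: {0: ''}
Step 1: w='' (idx 0), next='b' -> output (0, 'b'), add 'b' as idx 1
Step 2: w='b' (idx 1), next='a' -> output (1, 'a'), add 'ba' as idx 2
Step 3: w='b' (idx 1), next='b' -> output (1, 'b'), add 'bb' as idx 3
Step 4: w='' (idx 0), next='a' -> output (0, 'a'), add 'a' as idx 4
Step 5: w='a' (idx 4), next='b' -> output (4, 'b'), add 'ab' as idx 5
Step 6: w='a' (idx 4), end of input -> output (4, '')


Encoded: [(0, 'b'), (1, 'a'), (1, 'b'), (0, 'a'), (4, 'b'), (4, '')]


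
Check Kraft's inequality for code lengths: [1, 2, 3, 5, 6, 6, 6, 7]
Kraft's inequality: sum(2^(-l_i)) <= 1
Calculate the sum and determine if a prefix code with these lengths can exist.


Sum = 2^(-1) + 2^(-2) + 2^(-3) + 2^(-5) + 2^(-6) + 2^(-6) + 2^(-6) + 2^(-7)
    = 0.5 + 0.25 + 0.125 + 0.03125 + 0.015625 + 0.015625 + 0.015625 + 0.0078125
    = 123/128 = 0.9609375
Since 0.9609375 <= 1, Kraft's inequality IS satisfied.
A prefix code with these lengths CAN exist.

Kraft sum = 0.9609375. Satisfied.


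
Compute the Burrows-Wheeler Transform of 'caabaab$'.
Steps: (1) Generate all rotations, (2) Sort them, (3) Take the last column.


Rotations (sorted):
  0: $caabaab -> last char: b
  1: aab$caab -> last char: b
  2: aabaab$c -> last char: c
  3: ab$caaba -> last char: a
  4: abaab$ca -> last char: a
  5: b$caabaa -> last char: a
  6: baab$caa -> last char: a
  7: caabaab$ -> last char: $


BWT = bbcaaaa$


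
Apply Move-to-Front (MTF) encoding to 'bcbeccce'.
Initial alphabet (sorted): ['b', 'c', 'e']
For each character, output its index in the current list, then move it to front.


MTF encoding:
'b': index 0 in ['b', 'c', 'e'] -> ['b', 'c', 'e']
'c': index 1 in ['b', 'c', 'e'] -> ['c', 'b', 'e']
'b': index 1 in ['c', 'b', 'e'] -> ['b', 'c', 'e']
'e': index 2 in ['b', 'c', 'e'] -> ['e', 'b', 'c']
'c': index 2 in ['e', 'b', 'c'] -> ['c', 'e', 'b']
'c': index 0 in ['c', 'e', 'b'] -> ['c', 'e', 'b']
'c': index 0 in ['c', 'e', 'b'] -> ['c', 'e', 'b']
'e': index 1 in ['c', 'e', 'b'] -> ['e', 'c', 'b']


Output: [0, 1, 1, 2, 2, 0, 0, 1]


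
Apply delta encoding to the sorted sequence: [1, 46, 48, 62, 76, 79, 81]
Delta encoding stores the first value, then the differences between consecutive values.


First value: 1
Deltas:
  46 - 1 = 45
  48 - 46 = 2
  62 - 48 = 14
  76 - 62 = 14
  79 - 76 = 3
  81 - 79 = 2


Delta encoded: [1, 45, 2, 14, 14, 3, 2]


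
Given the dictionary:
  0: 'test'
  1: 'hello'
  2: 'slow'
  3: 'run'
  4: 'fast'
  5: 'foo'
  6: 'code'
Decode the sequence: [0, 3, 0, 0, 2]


Look up each index in the dictionary:
  0 -> 'test'
  3 -> 'run'
  0 -> 'test'
  0 -> 'test'
  2 -> 'slow'

Decoded: "test run test test slow"


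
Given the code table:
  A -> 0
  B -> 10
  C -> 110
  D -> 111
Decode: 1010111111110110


Decoding:
10 -> B
10 -> B
111 -> D
111 -> D
110 -> C
110 -> C


Result: BBDDCC


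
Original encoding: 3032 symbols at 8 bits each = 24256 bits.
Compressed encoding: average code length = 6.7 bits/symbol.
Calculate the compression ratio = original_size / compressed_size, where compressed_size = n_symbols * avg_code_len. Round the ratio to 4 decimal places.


original_size = n_symbols * orig_bits = 3032 * 8 = 24256 bits
compressed_size = n_symbols * avg_code_len = 3032 * 6.7 = 20314.4 bits
ratio = original_size / compressed_size = 24256 / 20314.4 = 1.194

Compression ratio = 1.194


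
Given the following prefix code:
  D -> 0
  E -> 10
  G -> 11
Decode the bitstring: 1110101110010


Decoding step by step:
Bits 11 -> G
Bits 10 -> E
Bits 10 -> E
Bits 11 -> G
Bits 10 -> E
Bits 0 -> D
Bits 10 -> E


Decoded message: GEEGEDE


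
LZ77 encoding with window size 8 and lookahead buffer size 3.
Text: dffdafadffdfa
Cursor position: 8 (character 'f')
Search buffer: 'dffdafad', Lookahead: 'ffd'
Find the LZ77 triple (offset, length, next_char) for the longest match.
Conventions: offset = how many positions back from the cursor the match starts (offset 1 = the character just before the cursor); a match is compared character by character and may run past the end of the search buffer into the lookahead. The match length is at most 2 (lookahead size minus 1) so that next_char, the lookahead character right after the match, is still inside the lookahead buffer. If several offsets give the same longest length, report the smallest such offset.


Try each offset into the search buffer:
  offset=1 (pos 7, char 'd'): match length 0
  offset=2 (pos 6, char 'a'): match length 0
  offset=3 (pos 5, char 'f'): match length 1
  offset=4 (pos 4, char 'a'): match length 0
  offset=5 (pos 3, char 'd'): match length 0
  offset=6 (pos 2, char 'f'): match length 1
  offset=7 (pos 1, char 'f'): match length 2
  offset=8 (pos 0, char 'd'): match length 0
Longest match has length 2 at offset 7.
next_char = character at position 8 + 2 = 10 -> 'd'

Best match: offset=7, length=2 (matching 'ff' starting at position 1)
LZ77 triple: (7, 2, 'd')


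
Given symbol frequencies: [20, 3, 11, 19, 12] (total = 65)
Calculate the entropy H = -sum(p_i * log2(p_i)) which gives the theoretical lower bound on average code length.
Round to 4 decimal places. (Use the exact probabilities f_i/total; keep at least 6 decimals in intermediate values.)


Per-symbol terms -p_i * log2(p_i) with p_i = f_i/65:
  p = 20/65 = 0.307692: log2(p) = -1.700440, -p*log2(p) = 0.523212
  p = 3/65 = 0.046154: log2(p) = -4.437405, -p*log2(p) = 0.204803
  p = 11/65 = 0.169231: log2(p) = -2.562936, -p*log2(p) = 0.433728
  p = 19/65 = 0.292308: log2(p) = -1.774440, -p*log2(p) = 0.518683
  p = 12/65 = 0.184615: log2(p) = -2.437405, -p*log2(p) = 0.449983
H = 0.523212 + 0.204803 + 0.433728 + 0.518683 + 0.449983 = 2.130409

H = 2.1304 bits/symbol


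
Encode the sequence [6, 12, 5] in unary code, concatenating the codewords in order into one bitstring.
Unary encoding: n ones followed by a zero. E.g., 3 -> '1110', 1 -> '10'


Encode each number as n ones followed by a terminating 0:
  6 -> 1111110 (7 bits)
  12 -> 1111111111110 (13 bits)
  5 -> 111110 (6 bits)
Total length = 7 + 13 + 6 = 26 bits.

Unary([6, 12, 5]) = 11111101111111111110111110 (26 bits)


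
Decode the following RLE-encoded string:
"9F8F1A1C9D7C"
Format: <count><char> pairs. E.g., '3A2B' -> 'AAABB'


Expanding each <count><char> pair:
  9F -> 'FFFFFFFFF'
  8F -> 'FFFFFFFF'
  1A -> 'A'
  1C -> 'C'
  9D -> 'DDDDDDDDD'
  7C -> 'CCCCCCC'

Decoded = FFFFFFFFFFFFFFFFFACDDDDDDDDDCCCCCCC


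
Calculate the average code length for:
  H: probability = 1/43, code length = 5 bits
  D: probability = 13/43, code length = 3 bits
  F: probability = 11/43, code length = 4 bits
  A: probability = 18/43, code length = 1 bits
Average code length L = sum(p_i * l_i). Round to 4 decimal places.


Weighted contributions p_i * l_i:
  H: (1/43) * 5 = 5/43
  D: (13/43) * 3 = 39/43
  F: (11/43) * 4 = 44/43
  A: (18/43) * 1 = 18/43
Sum = (5 + 39 + 44 + 18)/43 = 106/43

L = 106/43 = 2.4651 bits/symbol
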